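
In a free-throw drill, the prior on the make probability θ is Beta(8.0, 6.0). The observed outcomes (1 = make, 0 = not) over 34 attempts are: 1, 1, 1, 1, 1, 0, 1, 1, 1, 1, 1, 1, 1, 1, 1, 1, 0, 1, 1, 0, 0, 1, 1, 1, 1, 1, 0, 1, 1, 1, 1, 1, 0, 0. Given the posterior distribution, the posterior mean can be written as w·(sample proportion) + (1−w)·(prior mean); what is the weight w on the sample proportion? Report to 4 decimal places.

The Beta prior is conjugate to a Binomial/Bernoulli likelihood; the update adds successes to α and failures to β.
Posterior mean = (α₀+k)/(α₀+β₀+n) = [n/(α₀+β₀+n)]·(k/n) + [(α₀+β₀)/(α₀+β₀+n)]·α₀/(α₀+β₀), so only n and the prior enter the weight.
The weight on the data is w = n/(α₀+β₀+n) = 34/(8.0+6.0+34) = 34/48.0 = 0.7083.

0.7083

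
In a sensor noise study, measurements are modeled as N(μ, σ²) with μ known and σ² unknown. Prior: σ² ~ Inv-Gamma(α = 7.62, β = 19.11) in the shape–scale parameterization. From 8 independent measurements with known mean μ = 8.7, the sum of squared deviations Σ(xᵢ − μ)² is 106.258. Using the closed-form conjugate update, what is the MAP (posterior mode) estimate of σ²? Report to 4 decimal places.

5.7242

With known mean μ and an Inverse-Gamma(α, β) prior on σ², the Normal likelihood is conjugate: posterior is Inv-Gamma(α + n/2, β + Σ(xᵢ−μ)²/2).
Posterior: Inv-Gamma(7.62 + 8/2, 19.11 + 106.258/2) = Inv-Gamma(11.62, 72.2390).
Mode = β/(α+1) = 72.2390/12.62 = 5.7242.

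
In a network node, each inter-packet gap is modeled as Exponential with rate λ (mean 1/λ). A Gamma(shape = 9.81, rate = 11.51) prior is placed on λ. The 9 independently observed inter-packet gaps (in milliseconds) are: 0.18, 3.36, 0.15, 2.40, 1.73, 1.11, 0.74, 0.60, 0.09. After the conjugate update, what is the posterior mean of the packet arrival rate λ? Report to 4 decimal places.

0.8601

With a Gamma(shape α, rate β) prior on the exponential rate λ, the posterior after n observations with total T = Σxᵢ is Gamma(α+n, β+T).
Sum of observations T = 10.36 milliseconds; n = 9.
Posterior: Gamma(9.81+9, 11.51+10.36) = Gamma(18.81, 21.87).
Posterior mean of λ = α/β = 18.81/21.87 = 0.8601.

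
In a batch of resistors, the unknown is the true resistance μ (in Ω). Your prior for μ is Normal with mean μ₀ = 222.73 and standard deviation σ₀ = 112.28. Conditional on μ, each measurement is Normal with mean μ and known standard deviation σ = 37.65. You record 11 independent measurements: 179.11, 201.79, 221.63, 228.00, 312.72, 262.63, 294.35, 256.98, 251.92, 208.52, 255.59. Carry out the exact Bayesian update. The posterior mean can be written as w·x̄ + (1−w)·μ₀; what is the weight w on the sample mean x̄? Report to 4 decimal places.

For Normal data with known variance σ², a Normal(μ₀, σ₀²) prior on μ is conjugate. Posterior precision = 1/σ₀² + n/σ²; posterior mean is the precision-weighted average of μ₀ and x̄.
σ₀² = 112.28² = 12606.7984, σ² = 37.65² = 1417.5225. Prior precision 1/σ₀² = 1/12606.7984; data precision n/σ² = 11/1417.5225.
w = (n/σ²)/(1/σ₀² + n/σ²) = n·σ₀²/(σ² + n·σ₀²) = 11·12606.7984/(1417.5225 + 11·12606.7984) = 138674.7824/140092.3049 = 0.9899.

0.9899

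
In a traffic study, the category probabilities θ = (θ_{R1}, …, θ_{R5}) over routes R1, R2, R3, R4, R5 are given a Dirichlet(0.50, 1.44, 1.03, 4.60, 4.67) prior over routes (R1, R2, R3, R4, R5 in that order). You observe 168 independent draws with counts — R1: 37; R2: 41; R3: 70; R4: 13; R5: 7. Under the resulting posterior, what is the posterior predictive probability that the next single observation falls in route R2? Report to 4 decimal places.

The Dirichlet prior is conjugate to the Multinomial likelihood: each posterior αⱼ = prior αⱼ + observed count nⱼ.
Posterior concentration: (37.50, 42.44, 71.03, 17.60, 11.67), total = 180.24.
P(next = R2 | data) = α_{R2}/Σα = 0.2355.

0.2355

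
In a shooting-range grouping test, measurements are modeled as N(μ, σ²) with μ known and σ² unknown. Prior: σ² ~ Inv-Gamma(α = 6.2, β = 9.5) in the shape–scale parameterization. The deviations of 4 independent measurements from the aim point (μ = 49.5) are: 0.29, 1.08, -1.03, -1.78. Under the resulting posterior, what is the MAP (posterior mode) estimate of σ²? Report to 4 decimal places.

1.3304

With known mean μ and an Inverse-Gamma(α, β) prior on σ², the Normal likelihood is conjugate: posterior is Inv-Gamma(α + n/2, β + Σ(xᵢ−μ)²/2).
Σ(xᵢ−μ)² = (0.29)² + (1.08)² + (-1.03)² + (-1.78)² = 5.4798.
Posterior: Inv-Gamma(6.2 + 4/2, 9.5 + 5.4798/2) = Inv-Gamma(8.20, 12.23990).
Mode = β/(α+1) = 12.23990/9.20 = 1.3304.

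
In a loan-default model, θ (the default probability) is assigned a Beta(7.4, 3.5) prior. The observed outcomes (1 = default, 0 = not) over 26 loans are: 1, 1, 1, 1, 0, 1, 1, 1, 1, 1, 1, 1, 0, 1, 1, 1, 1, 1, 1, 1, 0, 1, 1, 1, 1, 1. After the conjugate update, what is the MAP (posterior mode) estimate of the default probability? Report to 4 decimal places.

The Beta prior is conjugate to a Binomial/Bernoulli likelihood; the update adds successes to α and failures to β.
Posterior: Beta(α+k, β+n−k) = Beta(7.4+23, 3.5+3) = Beta(30.4, 6.5).
Mode of Beta(a,b) for a,b>1 is (a−1)/(a+b−2) = 29.4/34.9 = 0.8424.

0.8424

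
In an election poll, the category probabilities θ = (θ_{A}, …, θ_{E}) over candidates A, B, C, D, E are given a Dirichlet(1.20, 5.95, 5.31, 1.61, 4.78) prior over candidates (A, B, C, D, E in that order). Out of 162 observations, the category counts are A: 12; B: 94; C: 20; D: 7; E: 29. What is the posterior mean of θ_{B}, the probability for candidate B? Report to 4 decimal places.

The Dirichlet prior is conjugate to the Multinomial likelihood: each posterior αⱼ = prior αⱼ + observed count nⱼ.
Posterior concentration: (13.20, 99.95, 25.31, 8.61, 33.78), total = 180.85.
E[θ_{B}|data] = α_{B}/Σα = 99.95/180.85 = 0.5527.

0.5527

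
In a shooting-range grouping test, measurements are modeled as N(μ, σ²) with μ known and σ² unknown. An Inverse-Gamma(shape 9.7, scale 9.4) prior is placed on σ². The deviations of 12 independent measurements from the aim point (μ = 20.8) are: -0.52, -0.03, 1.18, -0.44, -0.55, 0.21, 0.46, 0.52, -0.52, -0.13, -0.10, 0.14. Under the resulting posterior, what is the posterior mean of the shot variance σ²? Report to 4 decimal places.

With known mean μ and an Inverse-Gamma(α, β) prior on σ², the Normal likelihood is conjugate: posterior is Inv-Gamma(α + n/2, β + Σ(xᵢ−μ)²/2).
Σ(xᵢ−μ)² = (-0.52)² + (-0.03)² + (1.18)² + (-0.44)² + (-0.55)² + (0.21)² + (0.46)² + (0.52)² + (-0.52)² + (-0.13)² + (-0.10)² + (0.14)² = 3.0028.
Posterior: Inv-Gamma(9.7 + 12/2, 9.4 + 3.0028/2) = Inv-Gamma(15.70, 10.90140).
E[σ²|data] = β/(α−1) = 10.90140/14.70 = 0.7416.

0.7416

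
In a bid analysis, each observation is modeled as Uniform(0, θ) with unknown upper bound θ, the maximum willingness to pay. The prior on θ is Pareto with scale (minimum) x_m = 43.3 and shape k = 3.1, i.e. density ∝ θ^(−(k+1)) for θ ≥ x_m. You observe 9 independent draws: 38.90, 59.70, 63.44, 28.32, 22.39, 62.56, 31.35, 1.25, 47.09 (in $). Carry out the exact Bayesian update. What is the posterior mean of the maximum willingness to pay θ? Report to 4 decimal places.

A Pareto(scale x_m, shape k) prior on the upper bound θ of Uniform(0, θ) is conjugate: posterior is Pareto(max(x_m, max xᵢ), k + n).
Sample maximum = 63.44; prior scale x_m = 43.3 → posterior scale = max = 63.44.
Posterior shape = 3.1 + 9 = 12.1.
E[θ|data] = k·x_m/(k−1) = 12.1·63.44/11.1 = 69.1553.

69.1553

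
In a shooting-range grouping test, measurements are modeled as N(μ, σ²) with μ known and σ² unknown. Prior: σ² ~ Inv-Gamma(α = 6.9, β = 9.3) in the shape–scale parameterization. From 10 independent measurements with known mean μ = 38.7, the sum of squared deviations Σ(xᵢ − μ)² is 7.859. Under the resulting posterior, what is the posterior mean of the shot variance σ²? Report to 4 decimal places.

With known mean μ and an Inverse-Gamma(α, β) prior on σ², the Normal likelihood is conjugate: posterior is Inv-Gamma(α + n/2, β + Σ(xᵢ−μ)²/2).
Posterior: Inv-Gamma(6.9 + 10/2, 9.3 + 7.859/2) = Inv-Gamma(11.90, 13.2295).
E[σ²|data] = β/(α−1) = 13.2295/10.90 = 1.2137.

1.2137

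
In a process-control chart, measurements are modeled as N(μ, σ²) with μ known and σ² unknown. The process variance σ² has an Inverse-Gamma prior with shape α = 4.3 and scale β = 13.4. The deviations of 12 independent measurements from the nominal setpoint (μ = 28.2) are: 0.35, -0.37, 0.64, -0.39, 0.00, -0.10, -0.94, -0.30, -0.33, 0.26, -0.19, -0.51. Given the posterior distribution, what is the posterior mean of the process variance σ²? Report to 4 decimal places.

1.5633

With known mean μ and an Inverse-Gamma(α, β) prior on σ², the Normal likelihood is conjugate: posterior is Inv-Gamma(α + n/2, β + Σ(xᵢ−μ)²/2).
Σ(xᵢ−μ)² = (0.35)² + (-0.37)² + (0.64)² + (-0.39)² + (0.00)² + (-0.10)² + (-0.94)² + (-0.30)² + (-0.33)² + (0.26)² + (-0.19)² + (-0.51)² = 2.2774.
Posterior: Inv-Gamma(4.3 + 12/2, 13.4 + 2.2774/2) = Inv-Gamma(10.30, 14.53870).
E[σ²|data] = β/(α−1) = 14.53870/9.30 = 1.5633.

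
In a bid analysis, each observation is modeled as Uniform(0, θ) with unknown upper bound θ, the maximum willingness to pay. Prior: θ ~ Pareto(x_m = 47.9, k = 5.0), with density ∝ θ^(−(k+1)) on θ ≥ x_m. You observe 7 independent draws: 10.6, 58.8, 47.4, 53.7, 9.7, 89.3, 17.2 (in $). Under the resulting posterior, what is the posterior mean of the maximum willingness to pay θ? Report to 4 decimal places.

A Pareto(scale x_m, shape k) prior on the upper bound θ of Uniform(0, θ) is conjugate: posterior is Pareto(max(x_m, max xᵢ), k + n).
Sample maximum = 89.3; prior scale x_m = 47.9 → posterior scale = max = 89.3.
Posterior shape = 5.0 + 7 = 12.0.
E[θ|data] = k·x_m/(k−1) = 12.0·89.3/11.0 = 97.4182.

97.4182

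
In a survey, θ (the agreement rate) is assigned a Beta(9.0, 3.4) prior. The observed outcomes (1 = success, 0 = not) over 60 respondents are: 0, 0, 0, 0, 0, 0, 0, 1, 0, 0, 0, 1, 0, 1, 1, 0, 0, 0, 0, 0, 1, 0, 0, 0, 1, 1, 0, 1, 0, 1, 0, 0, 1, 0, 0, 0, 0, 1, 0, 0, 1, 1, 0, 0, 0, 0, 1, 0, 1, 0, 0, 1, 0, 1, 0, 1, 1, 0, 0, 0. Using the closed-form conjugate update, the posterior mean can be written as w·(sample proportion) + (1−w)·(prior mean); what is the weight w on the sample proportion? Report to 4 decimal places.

The Beta prior is conjugate to a Binomial/Bernoulli likelihood; the update adds successes to α and failures to β.
Posterior mean = (α₀+k)/(α₀+β₀+n) = [n/(α₀+β₀+n)]·(k/n) + [(α₀+β₀)/(α₀+β₀+n)]·α₀/(α₀+β₀), so only n and the prior enter the weight.
The weight on the data is w = n/(α₀+β₀+n) = 60/(9.0+3.4+60) = 60/72.4 = 0.8287.

0.8287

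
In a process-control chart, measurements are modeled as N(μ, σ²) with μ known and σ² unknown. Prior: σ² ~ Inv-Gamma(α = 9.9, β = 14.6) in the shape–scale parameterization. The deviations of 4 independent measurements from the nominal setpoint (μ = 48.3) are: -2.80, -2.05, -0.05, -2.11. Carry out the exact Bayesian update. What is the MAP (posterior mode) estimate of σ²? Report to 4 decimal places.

1.7712

With known mean μ and an Inverse-Gamma(α, β) prior on σ², the Normal likelihood is conjugate: posterior is Inv-Gamma(α + n/2, β + Σ(xᵢ−μ)²/2).
Σ(xᵢ−μ)² = (-2.80)² + (-2.05)² + (-0.05)² + (-2.11)² = 16.4971.
Posterior: Inv-Gamma(9.9 + 4/2, 14.6 + 16.4971/2) = Inv-Gamma(11.90, 22.84855).
Mode = β/(α+1) = 22.84855/12.90 = 1.7712.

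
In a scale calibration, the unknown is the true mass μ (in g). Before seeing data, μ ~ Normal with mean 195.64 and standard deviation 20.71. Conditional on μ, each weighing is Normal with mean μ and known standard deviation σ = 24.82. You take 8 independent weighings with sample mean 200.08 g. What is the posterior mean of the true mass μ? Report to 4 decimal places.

For Normal data with known variance σ², a Normal(μ₀, σ₀²) prior on μ is conjugate. Posterior precision = 1/σ₀² + n/σ²; posterior mean is the precision-weighted average of μ₀ and x̄.
n·x̄ = 8·200.08 = 1600.64.
σ₀² = 20.71² = 428.9041, σ² = 24.82² = 616.0324; σ² + n·σ₀² = 616.0324 + 8·428.9041 = 4047.2652.
Posterior mean = (μ₀/σ₀² + n·x̄/σ²)/(1/σ₀² + n/σ²) = (σ²·μ₀ + σ₀²·n·x̄)/(σ² + n·σ₀²) = (616.0324·195.64 + 428.9041·1600.64)/4047.2652 = 807041.63736/4047.2652 = 199.4042.

199.4042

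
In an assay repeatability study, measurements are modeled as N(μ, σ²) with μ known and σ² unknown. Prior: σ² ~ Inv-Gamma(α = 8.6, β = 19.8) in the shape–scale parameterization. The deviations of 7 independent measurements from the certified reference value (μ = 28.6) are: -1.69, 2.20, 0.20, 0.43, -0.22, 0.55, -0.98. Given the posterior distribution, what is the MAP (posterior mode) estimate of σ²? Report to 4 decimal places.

1.8638

With known mean μ and an Inverse-Gamma(α, β) prior on σ², the Normal likelihood is conjugate: posterior is Inv-Gamma(α + n/2, β + Σ(xᵢ−μ)²/2).
Σ(xᵢ−μ)² = (-1.69)² + (2.20)² + (0.20)² + (0.43)² + (-0.22)² + (0.55)² + (-0.98)² = 9.2323.
Posterior: Inv-Gamma(8.6 + 7/2, 19.8 + 9.2323/2) = Inv-Gamma(12.10, 24.41615).
Mode = β/(α+1) = 24.41615/13.10 = 1.8638.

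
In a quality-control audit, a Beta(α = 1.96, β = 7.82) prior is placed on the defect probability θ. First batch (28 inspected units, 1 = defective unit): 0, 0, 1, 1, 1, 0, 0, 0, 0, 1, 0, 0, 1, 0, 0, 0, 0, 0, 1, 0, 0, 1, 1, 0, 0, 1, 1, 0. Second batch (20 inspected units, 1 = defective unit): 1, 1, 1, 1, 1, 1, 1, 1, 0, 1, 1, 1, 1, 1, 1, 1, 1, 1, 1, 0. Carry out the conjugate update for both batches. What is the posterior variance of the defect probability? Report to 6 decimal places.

0.004247

The Beta prior is conjugate to a Binomial/Bernoulli likelihood; the update adds successes to α and failures to β.
After batch 1: Beta(1.96+10, 7.82+18) = Beta(11.96, 25.82).
After batch 2: Beta(11.96+18, 25.82+2) = Beta(29.96, 27.82).
Var = αβ/((α+β)²(α+β+1)) = 29.96·27.82/(57.78²·58.78) = 0.004247.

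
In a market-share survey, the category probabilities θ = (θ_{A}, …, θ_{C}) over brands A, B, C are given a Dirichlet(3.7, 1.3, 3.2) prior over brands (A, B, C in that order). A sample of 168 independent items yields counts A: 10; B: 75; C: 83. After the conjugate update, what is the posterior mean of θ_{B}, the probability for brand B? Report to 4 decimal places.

The Dirichlet prior is conjugate to the Multinomial likelihood: each posterior αⱼ = prior αⱼ + observed count nⱼ.
Posterior concentration: (13.7, 76.3, 86.2), total = 176.2.
E[θ_{B}|data] = α_{B}/Σα = 76.3/176.2 = 0.4330.

0.4330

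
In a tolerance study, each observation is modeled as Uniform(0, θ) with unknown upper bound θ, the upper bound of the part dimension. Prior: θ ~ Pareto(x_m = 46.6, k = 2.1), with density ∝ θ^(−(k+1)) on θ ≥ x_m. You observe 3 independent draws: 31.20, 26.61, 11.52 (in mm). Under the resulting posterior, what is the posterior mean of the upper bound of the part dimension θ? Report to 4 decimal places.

57.9659

A Pareto(scale x_m, shape k) prior on the upper bound θ of Uniform(0, θ) is conjugate: posterior is Pareto(max(x_m, max xᵢ), k + n).
Sample maximum = 31.20; prior scale x_m = 46.6 → posterior scale = max = 46.60.
Posterior shape = 2.1 + 3 = 5.1.
E[θ|data] = k·x_m/(k−1) = 5.1·46.60/4.1 = 57.9659.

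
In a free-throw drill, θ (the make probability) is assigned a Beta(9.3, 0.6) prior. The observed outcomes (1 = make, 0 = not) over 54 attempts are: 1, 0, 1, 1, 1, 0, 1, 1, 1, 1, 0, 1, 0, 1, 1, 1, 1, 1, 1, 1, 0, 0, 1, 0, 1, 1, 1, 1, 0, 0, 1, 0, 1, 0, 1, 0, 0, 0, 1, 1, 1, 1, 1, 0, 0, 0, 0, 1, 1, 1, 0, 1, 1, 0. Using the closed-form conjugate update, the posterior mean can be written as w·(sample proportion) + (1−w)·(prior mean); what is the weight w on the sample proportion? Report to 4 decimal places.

The Beta prior is conjugate to a Binomial/Bernoulli likelihood; the update adds successes to α and failures to β.
Posterior mean = (α₀+k)/(α₀+β₀+n) = [n/(α₀+β₀+n)]·(k/n) + [(α₀+β₀)/(α₀+β₀+n)]·α₀/(α₀+β₀), so only n and the prior enter the weight.
The weight on the data is w = n/(α₀+β₀+n) = 54/(9.3+0.6+54) = 54/63.9 = 0.8451.

0.8451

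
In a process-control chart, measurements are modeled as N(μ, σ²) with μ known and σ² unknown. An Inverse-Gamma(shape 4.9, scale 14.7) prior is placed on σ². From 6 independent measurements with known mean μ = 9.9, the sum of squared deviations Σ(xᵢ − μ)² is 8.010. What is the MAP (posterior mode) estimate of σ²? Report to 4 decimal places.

2.1017

With known mean μ and an Inverse-Gamma(α, β) prior on σ², the Normal likelihood is conjugate: posterior is Inv-Gamma(α + n/2, β + Σ(xᵢ−μ)²/2).
Posterior: Inv-Gamma(4.9 + 6/2, 14.7 + 8.010/2) = Inv-Gamma(7.90, 18.7050).
Mode = β/(α+1) = 18.7050/8.90 = 2.1017.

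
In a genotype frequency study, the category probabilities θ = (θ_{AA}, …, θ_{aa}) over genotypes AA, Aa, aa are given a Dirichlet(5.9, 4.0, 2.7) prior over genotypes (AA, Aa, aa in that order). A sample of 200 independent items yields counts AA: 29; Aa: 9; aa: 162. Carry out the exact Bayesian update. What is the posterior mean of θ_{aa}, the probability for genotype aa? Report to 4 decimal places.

0.7747

The Dirichlet prior is conjugate to the Multinomial likelihood: each posterior αⱼ = prior αⱼ + observed count nⱼ.
Posterior concentration: (34.9, 13.0, 164.7), total = 212.6.
E[θ_{aa}|data] = α_{aa}/Σα = 164.7/212.6 = 0.7747.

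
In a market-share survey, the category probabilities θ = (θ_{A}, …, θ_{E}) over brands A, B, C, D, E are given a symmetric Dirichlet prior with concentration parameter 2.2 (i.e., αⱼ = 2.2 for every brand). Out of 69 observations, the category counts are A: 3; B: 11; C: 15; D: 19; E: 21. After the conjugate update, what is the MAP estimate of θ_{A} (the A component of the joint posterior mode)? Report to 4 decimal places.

The Dirichlet prior is conjugate to the Multinomial likelihood: each posterior αⱼ = prior αⱼ + observed count nⱼ.
Posterior concentration: (5.2, 13.2, 17.2, 21.2, 23.2), total = 80.0.
Joint mode component: (α_{A}−1)/(Σα−K) = 4.2/75.0 = 0.0560.

0.0560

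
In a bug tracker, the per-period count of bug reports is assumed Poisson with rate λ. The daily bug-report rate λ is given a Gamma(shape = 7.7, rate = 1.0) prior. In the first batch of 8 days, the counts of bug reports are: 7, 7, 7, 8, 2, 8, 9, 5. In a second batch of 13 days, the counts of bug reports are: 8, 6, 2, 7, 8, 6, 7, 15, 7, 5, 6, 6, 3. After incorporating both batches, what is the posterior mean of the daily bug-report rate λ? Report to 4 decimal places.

With a Gamma(shape α, rate β) prior, the Poisson likelihood is conjugate: the posterior is Gamma(α + ΣXᵢ, β + n).
Batch 1: sum of counts S = 53 over n = 8 days.
After batch 1: Gamma(α+S, β+n) = Gamma(7.7+53, 1.0+8) = Gamma(60.7, 9.0).
Batch 2: sum of counts S = 86 over n = 13 days.
After batch 2: Gamma(α+S, β+n) = Gamma(60.7+86, 9.0+13) = Gamma(146.7, 22.0).
Posterior mean = α/β = 146.7/22.0 = 6.6682.

6.6682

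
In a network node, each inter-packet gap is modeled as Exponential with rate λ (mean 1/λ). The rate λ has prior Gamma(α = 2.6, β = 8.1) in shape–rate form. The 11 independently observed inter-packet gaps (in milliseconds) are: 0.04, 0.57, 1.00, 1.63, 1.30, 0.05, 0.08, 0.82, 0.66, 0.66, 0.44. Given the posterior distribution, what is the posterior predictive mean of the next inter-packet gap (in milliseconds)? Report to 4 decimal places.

With a Gamma(shape α, rate β) prior on the exponential rate λ, the posterior after n observations with total T = Σxᵢ is Gamma(α+n, β+T).
Sum of observations T = 7.25 milliseconds; n = 11.
Posterior: Gamma(2.6+11, 8.1+7.25) = Gamma(13.6, 15.35).
The predictive distribution for the next observation is Lomax; its mean is β/(α−1) = 15.35/12.6 = 1.2183.

1.2183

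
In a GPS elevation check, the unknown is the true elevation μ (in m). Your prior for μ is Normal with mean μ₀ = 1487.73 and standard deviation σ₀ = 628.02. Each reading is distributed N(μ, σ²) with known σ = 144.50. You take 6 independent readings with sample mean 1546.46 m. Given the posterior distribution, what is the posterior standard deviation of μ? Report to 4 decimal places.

For Normal data with known variance σ², a Normal(μ₀, σ₀²) prior on μ is conjugate. Posterior precision = 1/σ₀² + n/σ²; posterior mean is the precision-weighted average of μ₀ and x̄.
σ₀² = 628.02² = 394409.1204, σ² = 144.50² = 20880.25; σ² + n·σ₀² = 20880.25 + 6·394409.1204 = 2387334.9724.
Posterior precision = 1/σ₀² + n/σ² = 1/394409.1204 + 6/20880.25 = (σ² + n·σ₀²)/(σ₀²σ²) = 2387334.9724/(394409.1204·20880.25); posterior variance σₙ² = σ₀²σ²/(σ² + n·σ₀²) = 394409.1204·20880.25/2387334.9724 = 3449.604321.
Posterior SD = √σₙ² = √(394409.1204·20880.25/2387334.9724) = 58.7333.

58.7333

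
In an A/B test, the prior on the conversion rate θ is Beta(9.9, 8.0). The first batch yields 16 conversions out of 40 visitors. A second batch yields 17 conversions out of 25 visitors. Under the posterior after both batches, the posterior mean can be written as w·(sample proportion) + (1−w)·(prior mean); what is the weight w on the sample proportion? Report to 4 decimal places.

The Beta prior is conjugate to a Binomial/Bernoulli likelihood; the update adds successes to α and failures to β.
Total number of visitors: n = 40 + 25 = 65.
Posterior mean = (α₀+k)/(α₀+β₀+n) = [n/(α₀+β₀+n)]·(k/n) + [(α₀+β₀)/(α₀+β₀+n)]·α₀/(α₀+β₀), so only n and the prior enter the weight.
The weight on the data is w = n/(α₀+β₀+n) = 65/(9.9+8.0+65) = 65/82.9 = 0.7841.

0.7841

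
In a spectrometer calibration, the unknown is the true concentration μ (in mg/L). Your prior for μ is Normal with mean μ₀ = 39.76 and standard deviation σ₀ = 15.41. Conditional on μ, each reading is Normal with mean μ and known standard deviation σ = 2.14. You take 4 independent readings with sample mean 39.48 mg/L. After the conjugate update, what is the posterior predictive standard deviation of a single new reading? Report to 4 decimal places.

2.3914

For Normal data with known variance σ², a Normal(μ₀, σ₀²) prior on μ is conjugate. Posterior precision = 1/σ₀² + n/σ²; posterior mean is the precision-weighted average of μ₀ and x̄.
σ₀² = 15.41² = 237.4681, σ² = 2.14² = 4.5796; σ² + n·σ₀² = 4.5796 + 4·237.4681 = 954.452.
Posterior precision = 1/σ₀² + n/σ² = 1/237.4681 + 4/4.5796 = (σ² + n·σ₀²)/(σ₀²σ²) = 954.452/(237.4681·4.5796); posterior variance σₙ² = σ₀²σ²/(σ² + n·σ₀²) = 237.4681·4.5796/954.452 = 1.139407.
Predictive variance for one new observation = σₙ² + σ² = 237.4681·4.5796/954.452 + 4.5796 = σ²·(σ₀² + 954.452)/954.452 = 4.5796·1191.9201/954.452 = 5.719007; SD = √(4.5796·1191.9201/954.452) = 2.3914.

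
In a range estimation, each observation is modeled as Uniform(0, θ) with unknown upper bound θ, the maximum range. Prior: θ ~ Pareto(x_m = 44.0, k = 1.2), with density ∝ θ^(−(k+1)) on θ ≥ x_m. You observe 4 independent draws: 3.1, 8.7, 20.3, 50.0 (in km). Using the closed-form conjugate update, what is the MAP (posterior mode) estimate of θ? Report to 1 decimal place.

A Pareto(scale x_m, shape k) prior on the upper bound θ of Uniform(0, θ) is conjugate: posterior is Pareto(max(x_m, max xᵢ), k + n).
Sample maximum = 50.0; prior scale x_m = 44.0 → posterior scale = max = 50.0.
Posterior shape = 1.2 + 4 = 5.2.
The Pareto density is decreasing on [x_m, ∞), so the mode is x_m = 50.0.

50.0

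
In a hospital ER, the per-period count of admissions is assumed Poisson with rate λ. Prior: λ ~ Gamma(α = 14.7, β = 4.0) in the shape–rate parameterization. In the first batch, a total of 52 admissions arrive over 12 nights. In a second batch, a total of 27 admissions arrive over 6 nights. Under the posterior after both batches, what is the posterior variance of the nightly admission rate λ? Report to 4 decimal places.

With a Gamma(shape α, rate β) prior, the Poisson likelihood is conjugate: the posterior is Gamma(α + ΣXᵢ, β + n).
After batch 1: Gamma(α+S, β+n) = Gamma(14.7+52, 4.0+12) = Gamma(66.7, 16.0).
After batch 2: Gamma(α+S, β+n) = Gamma(66.7+27, 16.0+6) = Gamma(93.7, 22.0).
Var = α/β² = 93.7/22.0² = 0.1936.

0.1936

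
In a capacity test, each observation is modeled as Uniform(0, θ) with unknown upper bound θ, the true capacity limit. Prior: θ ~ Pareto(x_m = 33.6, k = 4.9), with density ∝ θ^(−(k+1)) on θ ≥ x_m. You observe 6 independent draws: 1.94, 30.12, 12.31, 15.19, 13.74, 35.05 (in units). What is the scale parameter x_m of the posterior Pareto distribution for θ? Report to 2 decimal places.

A Pareto(scale x_m, shape k) prior on the upper bound θ of Uniform(0, θ) is conjugate: posterior is Pareto(max(x_m, max xᵢ), k + n).
Sample maximum = 35.05; prior scale x_m = 33.6 → posterior scale = max = 35.05.
Posterior shape = 4.9 + 6 = 10.9.
Posterior scale x_m = 35.05.

35.05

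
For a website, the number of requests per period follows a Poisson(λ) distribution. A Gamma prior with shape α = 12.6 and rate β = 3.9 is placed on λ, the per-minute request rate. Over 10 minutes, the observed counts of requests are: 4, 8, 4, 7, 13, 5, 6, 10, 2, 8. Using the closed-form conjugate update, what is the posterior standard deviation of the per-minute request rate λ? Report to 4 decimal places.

0.6419

With a Gamma(shape α, rate β) prior, the Poisson likelihood is conjugate: the posterior is Gamma(α + ΣXᵢ, β + n).
Sum of counts S = 67 over n = 10 minutes.
Posterior: Gamma(α+S, β+n) = Gamma(12.6+67, 3.9+10) = Gamma(79.6, 13.9).
SD = √α/β = √79.6/13.9 = 0.6419.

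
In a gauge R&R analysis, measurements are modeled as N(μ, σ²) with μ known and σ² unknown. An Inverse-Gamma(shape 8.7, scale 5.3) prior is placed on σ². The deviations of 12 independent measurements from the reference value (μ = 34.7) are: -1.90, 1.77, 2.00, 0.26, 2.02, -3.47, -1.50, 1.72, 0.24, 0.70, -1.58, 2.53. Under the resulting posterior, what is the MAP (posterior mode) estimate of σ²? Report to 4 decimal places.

With known mean μ and an Inverse-Gamma(α, β) prior on σ², the Normal likelihood is conjugate: posterior is Inv-Gamma(α + n/2, β + Σ(xᵢ−μ)²/2).
Σ(xᵢ−μ)² = (-1.90)² + (1.77)² + (2.00)² + (0.26)² + (2.02)² + (-3.47)² + (-1.50)² + (1.72)² + (0.24)² + (0.70)² + (-1.58)² + (2.53)² = 41.5851.
Posterior: Inv-Gamma(8.7 + 12/2, 5.3 + 41.5851/2) = Inv-Gamma(14.70, 26.09255).
Mode = β/(α+1) = 26.09255/15.70 = 1.6619.

1.6619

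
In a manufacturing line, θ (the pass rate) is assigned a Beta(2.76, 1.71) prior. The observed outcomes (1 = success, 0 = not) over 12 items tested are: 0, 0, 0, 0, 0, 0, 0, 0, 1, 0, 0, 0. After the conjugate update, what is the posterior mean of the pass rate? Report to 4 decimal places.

0.2283

The Beta prior is conjugate to a Binomial/Bernoulli likelihood; the update adds successes to α and failures to β.
Posterior: Beta(α+k, β+n−k) = Beta(2.76+1, 1.71+11) = Beta(3.76, 12.71).
Posterior mean = α/(α+β) = 3.76/16.47 = 0.2283.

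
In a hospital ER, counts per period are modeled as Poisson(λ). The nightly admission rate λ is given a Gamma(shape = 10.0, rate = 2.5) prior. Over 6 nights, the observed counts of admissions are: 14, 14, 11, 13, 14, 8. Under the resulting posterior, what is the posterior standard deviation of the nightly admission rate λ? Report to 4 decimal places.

With a Gamma(shape α, rate β) prior, the Poisson likelihood is conjugate: the posterior is Gamma(α + ΣXᵢ, β + n).
Sum of counts S = 74 over n = 6 nights.
Posterior: Gamma(α+S, β+n) = Gamma(10.0+74, 2.5+6) = Gamma(84.0, 8.5).
SD = √α/β = √84.0/8.5 = 1.0783.

1.0783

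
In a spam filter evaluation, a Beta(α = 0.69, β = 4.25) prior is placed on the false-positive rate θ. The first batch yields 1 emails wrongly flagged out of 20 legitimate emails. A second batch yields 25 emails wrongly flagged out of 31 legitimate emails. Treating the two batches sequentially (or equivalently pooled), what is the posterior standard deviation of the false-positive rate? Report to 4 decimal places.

The Beta prior is conjugate to a Binomial/Bernoulli likelihood; the update adds successes to α and failures to β.
After batch 1: Beta(0.69+1, 4.25+19) = Beta(1.69, 23.25).
After batch 2: Beta(1.69+25, 23.25+6) = Beta(26.69, 29.25).
Var = αβ/((α+β)²(α+β+1)) = 26.69·29.25/(55.94²·56.94) = 0.00438139; SD = √0.00438139 = 0.0662.

0.0662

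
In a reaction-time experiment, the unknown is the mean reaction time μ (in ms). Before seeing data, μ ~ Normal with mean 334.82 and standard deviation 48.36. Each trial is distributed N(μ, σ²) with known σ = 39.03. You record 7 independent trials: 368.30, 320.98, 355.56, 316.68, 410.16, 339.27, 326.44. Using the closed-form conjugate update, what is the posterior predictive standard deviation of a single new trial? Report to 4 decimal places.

For Normal data with known variance σ², a Normal(μ₀, σ₀²) prior on μ is conjugate. Posterior precision = 1/σ₀² + n/σ²; posterior mean is the precision-weighted average of μ₀ and x̄.
σ₀² = 48.36² = 2338.6896, σ² = 39.03² = 1523.3409; σ² + n·σ₀² = 1523.3409 + 7·2338.6896 = 17894.1681.
Posterior precision = 1/σ₀² + n/σ² = 1/2338.6896 + 7/1523.3409 = (σ² + n·σ₀²)/(σ₀²σ²) = 17894.1681/(2338.6896·1523.3409); posterior variance σₙ² = σ₀²σ²/(σ² + n·σ₀²) = 2338.6896·1523.3409/17894.1681 = 199.094001.
Predictive variance for one new observation = σₙ² + σ² = 2338.6896·1523.3409/17894.1681 + 1523.3409 = σ²·(σ₀² + 17894.1681)/17894.1681 = 1523.3409·20232.8577/17894.1681 = 1722.434901; SD = √(1523.3409·20232.8577/17894.1681) = 41.5022.

41.5022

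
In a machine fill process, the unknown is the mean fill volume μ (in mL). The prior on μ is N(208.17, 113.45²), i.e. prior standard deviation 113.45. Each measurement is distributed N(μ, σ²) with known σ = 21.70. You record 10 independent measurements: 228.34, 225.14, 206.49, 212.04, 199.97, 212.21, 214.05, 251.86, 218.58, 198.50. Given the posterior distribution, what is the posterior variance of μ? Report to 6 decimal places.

46.917350

For Normal data with known variance σ², a Normal(μ₀, σ₀²) prior on μ is conjugate. Posterior precision = 1/σ₀² + n/σ²; posterior mean is the precision-weighted average of μ₀ and x̄.
σ₀² = 113.45² = 12870.9025, σ² = 21.70² = 470.89; σ² + n·σ₀² = 470.89 + 10·12870.9025 = 129179.915.
Posterior precision = 1/σ₀² + n/σ² = 1/12870.9025 + 10/470.89 = (σ² + n·σ₀²)/(σ₀²σ²) = 129179.915/(12870.9025·470.89); posterior variance σₙ² = σ₀²σ²/(σ² + n·σ₀²) = 12870.9025·470.89/129179.915 = 46.917350.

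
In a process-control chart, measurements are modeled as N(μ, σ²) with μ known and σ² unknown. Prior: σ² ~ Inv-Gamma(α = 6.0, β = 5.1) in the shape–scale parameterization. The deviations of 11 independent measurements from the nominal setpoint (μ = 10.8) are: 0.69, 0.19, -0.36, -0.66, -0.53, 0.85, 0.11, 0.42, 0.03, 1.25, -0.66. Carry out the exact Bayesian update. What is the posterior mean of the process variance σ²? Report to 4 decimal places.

0.6890

With known mean μ and an Inverse-Gamma(α, β) prior on σ², the Normal likelihood is conjugate: posterior is Inv-Gamma(α + n/2, β + Σ(xᵢ−μ)²/2).
Σ(xᵢ−μ)² = (0.69)² + (0.19)² + (-0.36)² + (-0.66)² + (-0.53)² + (0.85)² + (0.11)² + (0.42)² + (0.03)² + (1.25)² + (-0.66)² = 4.2683.
Posterior: Inv-Gamma(6.0 + 11/2, 5.1 + 4.2683/2) = Inv-Gamma(11.50, 7.23415).
E[σ²|data] = β/(α−1) = 7.23415/10.50 = 0.6890.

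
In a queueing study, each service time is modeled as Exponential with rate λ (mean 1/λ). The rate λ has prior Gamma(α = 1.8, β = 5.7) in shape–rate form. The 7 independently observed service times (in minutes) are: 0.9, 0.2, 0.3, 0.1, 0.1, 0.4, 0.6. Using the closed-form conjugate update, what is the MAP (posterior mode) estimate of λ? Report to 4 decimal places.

With a Gamma(shape α, rate β) prior on the exponential rate λ, the posterior after n observations with total T = Σxᵢ is Gamma(α+n, β+T).
Sum of observations T = 2.6 minutes; n = 7.
Posterior: Gamma(1.8+7, 5.7+2.6) = Gamma(8.8, 8.3).
Mode = (α−1)/β = 0.9398.

0.9398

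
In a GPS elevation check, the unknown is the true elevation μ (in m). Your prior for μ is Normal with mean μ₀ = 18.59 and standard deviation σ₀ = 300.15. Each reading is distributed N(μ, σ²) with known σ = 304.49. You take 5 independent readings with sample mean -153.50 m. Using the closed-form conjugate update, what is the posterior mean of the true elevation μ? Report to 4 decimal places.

-124.1255

For Normal data with known variance σ², a Normal(μ₀, σ₀²) prior on μ is conjugate. Posterior precision = 1/σ₀² + n/σ²; posterior mean is the precision-weighted average of μ₀ and x̄.
n·x̄ = 5·(-153.50) = -767.5.
σ₀² = 300.15² = 90090.0225, σ² = 304.49² = 92714.1601; σ² + n·σ₀² = 92714.1601 + 5·90090.0225 = 543164.2726.
Posterior mean = (μ₀/σ₀² + n·x̄/σ²)/(1/σ₀² + n/σ²) = (σ²·μ₀ + σ₀²·n·x̄)/(σ² + n·σ₀²) = (92714.1601·18.59 + 90090.0225·(-767.5))/543164.2726 = -67420536.032491/543164.2726 = -124.1255.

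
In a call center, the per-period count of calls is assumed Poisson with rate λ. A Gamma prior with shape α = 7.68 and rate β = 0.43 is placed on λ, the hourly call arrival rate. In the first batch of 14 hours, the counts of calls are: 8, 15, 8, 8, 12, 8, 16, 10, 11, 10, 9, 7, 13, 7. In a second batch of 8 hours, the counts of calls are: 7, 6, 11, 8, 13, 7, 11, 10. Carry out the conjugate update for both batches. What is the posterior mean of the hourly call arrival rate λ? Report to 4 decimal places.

9.9278

With a Gamma(shape α, rate β) prior, the Poisson likelihood is conjugate: the posterior is Gamma(α + ΣXᵢ, β + n).
Batch 1: sum of counts S = 142 over n = 14 hours.
After batch 1: Gamma(α+S, β+n) = Gamma(7.68+142, 0.43+14) = Gamma(149.68, 14.43).
Batch 2: sum of counts S = 73 over n = 8 hours.
After batch 2: Gamma(α+S, β+n) = Gamma(149.68+73, 14.43+8) = Gamma(222.68, 22.43).
Posterior mean = α/β = 222.68/22.43 = 9.9278.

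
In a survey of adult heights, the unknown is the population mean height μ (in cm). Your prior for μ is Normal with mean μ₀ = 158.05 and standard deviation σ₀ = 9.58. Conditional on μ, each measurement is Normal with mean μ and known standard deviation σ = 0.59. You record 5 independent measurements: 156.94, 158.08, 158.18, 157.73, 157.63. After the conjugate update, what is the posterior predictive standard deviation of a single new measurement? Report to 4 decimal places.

0.6463

For Normal data with known variance σ², a Normal(μ₀, σ₀²) prior on μ is conjugate. Posterior precision = 1/σ₀² + n/σ²; posterior mean is the precision-weighted average of μ₀ and x̄.
σ₀² = 9.58² = 91.7764, σ² = 0.59² = 0.3481; σ² + n·σ₀² = 0.3481 + 5·91.7764 = 459.2301.
Posterior precision = 1/σ₀² + n/σ² = 1/91.7764 + 5/0.3481 = (σ² + n·σ₀²)/(σ₀²σ²) = 459.2301/(91.7764·0.3481); posterior variance σₙ² = σ₀²σ²/(σ² + n·σ₀²) = 91.7764·0.3481/459.2301 = 0.069567.
Predictive variance for one new observation = σₙ² + σ² = 91.7764·0.3481/459.2301 + 0.3481 = σ²·(σ₀² + 459.2301)/459.2301 = 0.3481·551.0065/459.2301 = 0.417667; SD = √(0.3481·551.0065/459.2301) = 0.6463.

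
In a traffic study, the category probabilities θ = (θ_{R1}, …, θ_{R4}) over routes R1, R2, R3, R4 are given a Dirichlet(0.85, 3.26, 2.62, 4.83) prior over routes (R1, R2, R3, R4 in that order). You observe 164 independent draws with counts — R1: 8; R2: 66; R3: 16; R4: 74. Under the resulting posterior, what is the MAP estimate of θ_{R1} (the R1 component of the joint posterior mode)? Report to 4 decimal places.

The Dirichlet prior is conjugate to the Multinomial likelihood: each posterior αⱼ = prior αⱼ + observed count nⱼ.
Posterior concentration: (8.85, 69.26, 18.62, 78.83), total = 175.56.
Joint mode component: (α_{R1}−1)/(Σα−K) = 7.85/171.56 = 0.0458.

0.0458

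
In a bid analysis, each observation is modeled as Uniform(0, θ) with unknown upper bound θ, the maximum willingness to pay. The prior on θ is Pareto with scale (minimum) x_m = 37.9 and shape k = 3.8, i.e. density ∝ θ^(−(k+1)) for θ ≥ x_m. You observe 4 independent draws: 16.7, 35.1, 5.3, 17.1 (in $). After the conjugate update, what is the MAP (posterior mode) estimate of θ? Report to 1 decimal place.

A Pareto(scale x_m, shape k) prior on the upper bound θ of Uniform(0, θ) is conjugate: posterior is Pareto(max(x_m, max xᵢ), k + n).
Sample maximum = 35.1; prior scale x_m = 37.9 → posterior scale = max = 37.9.
Posterior shape = 3.8 + 4 = 7.8.
The Pareto density is decreasing on [x_m, ∞), so the mode is x_m = 37.9.

37.9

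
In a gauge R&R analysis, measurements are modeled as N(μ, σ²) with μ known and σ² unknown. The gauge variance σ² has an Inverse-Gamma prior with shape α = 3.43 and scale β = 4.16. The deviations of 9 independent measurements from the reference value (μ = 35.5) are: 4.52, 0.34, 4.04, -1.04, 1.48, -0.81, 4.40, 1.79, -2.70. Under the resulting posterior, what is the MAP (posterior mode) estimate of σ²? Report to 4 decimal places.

With known mean μ and an Inverse-Gamma(α, β) prior on σ², the Normal likelihood is conjugate: posterior is Inv-Gamma(α + n/2, β + Σ(xᵢ−μ)²/2).
Σ(xᵢ−μ)² = (4.52)² + (0.34)² + (4.04)² + (-1.04)² + (1.48)² + (-0.81)² + (4.40)² + (1.79)² + (-2.70)² = 70.6498.
Posterior: Inv-Gamma(3.43 + 9/2, 4.16 + 70.6498/2) = Inv-Gamma(7.93, 39.48490).
Mode = β/(α+1) = 39.48490/8.93 = 4.4216.

4.4216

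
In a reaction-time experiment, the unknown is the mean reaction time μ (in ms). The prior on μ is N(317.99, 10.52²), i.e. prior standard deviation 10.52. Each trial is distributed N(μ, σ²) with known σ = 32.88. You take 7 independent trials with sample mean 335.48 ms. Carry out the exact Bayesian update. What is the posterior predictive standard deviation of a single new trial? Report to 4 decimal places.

For Normal data with known variance σ², a Normal(μ₀, σ₀²) prior on μ is conjugate. Posterior precision = 1/σ₀² + n/σ²; posterior mean is the precision-weighted average of μ₀ and x̄.
σ₀² = 10.52² = 110.6704, σ² = 32.88² = 1081.0944; σ² + n·σ₀² = 1081.0944 + 7·110.6704 = 1855.7872.
Posterior precision = 1/σ₀² + n/σ² = 1/110.6704 + 7/1081.0944 = (σ² + n·σ₀²)/(σ₀²σ²) = 1855.7872/(110.6704·1081.0944); posterior variance σₙ² = σ₀²σ²/(σ² + n·σ₀²) = 110.6704·1081.0944/1855.7872 = 64.471373.
Predictive variance for one new observation = σₙ² + σ² = 110.6704·1081.0944/1855.7872 + 1081.0944 = σ²·(σ₀² + 1855.7872)/1855.7872 = 1081.0944·1966.4576/1855.7872 = 1145.565773; SD = √(1081.0944·1966.4576/1855.7872) = 33.8462.

33.8462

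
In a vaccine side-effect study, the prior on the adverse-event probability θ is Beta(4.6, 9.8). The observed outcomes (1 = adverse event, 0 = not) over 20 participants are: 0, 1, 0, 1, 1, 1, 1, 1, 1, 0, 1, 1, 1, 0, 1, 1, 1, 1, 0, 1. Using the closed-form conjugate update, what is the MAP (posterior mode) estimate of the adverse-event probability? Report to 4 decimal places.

0.5741

The Beta prior is conjugate to a Binomial/Bernoulli likelihood; the update adds successes to α and failures to β.
Posterior: Beta(α+k, β+n−k) = Beta(4.6+15, 9.8+5) = Beta(19.6, 14.8).
Mode of Beta(a,b) for a,b>1 is (a−1)/(a+b−2) = 18.6/32.4 = 0.5741.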